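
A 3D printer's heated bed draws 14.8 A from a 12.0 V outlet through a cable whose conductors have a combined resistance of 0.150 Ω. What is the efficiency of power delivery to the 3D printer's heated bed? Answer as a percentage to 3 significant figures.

81.5 %

The cable carries the full 14.8 A.
P_line = I² R_line = (14.80)² × 0.150 = 32.86 W
P_source = V I = 12.0 × 14.80 = 177.6 W; P_load = 144.7 W
η = P_load / P_source = 144.7 / 177.6 = 0.8150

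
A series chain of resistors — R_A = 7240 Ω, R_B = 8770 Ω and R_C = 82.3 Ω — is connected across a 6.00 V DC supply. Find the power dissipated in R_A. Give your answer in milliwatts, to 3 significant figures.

1.01 mW

Since the resistors are in series they all carry the loop current I = V/R_total; the power in any one is I²R.
R_total = 7240 + 8770 + 82.3 = 16090 Ω
I = V / R_total = 6.00 / 16090 = 0.0003728 A
P_R_A = I² × R_A = (0.0003728)² × 7240 = 0.001006 W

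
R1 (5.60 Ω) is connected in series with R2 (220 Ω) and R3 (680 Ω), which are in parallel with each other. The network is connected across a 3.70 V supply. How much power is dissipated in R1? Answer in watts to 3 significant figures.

Replace R2 and R3 with their parallel equivalent so the circuit becomes R1 in series with R_p.
R_p = (220×680)/(220+680) = 166.2 Ω
R_total = 5.60 + 166.2 = 171.8 Ω
I = V / R_total = 3.70 / 171.8 = 0.02153 A
R1 carries the full series current, so P = I²R.
P_R1 = (0.02153)² × 5.60 = 0.002597 W

0.00260 W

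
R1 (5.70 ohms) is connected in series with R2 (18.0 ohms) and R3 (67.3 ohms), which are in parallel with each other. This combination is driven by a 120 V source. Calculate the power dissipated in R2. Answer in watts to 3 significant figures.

First combine the parallel branches into one equivalent R_p, then R1 + R_p is a series pair.
R_p = (18.0×67.3)/(18.0+67.3) = 14.20 Ω
R_total = 5.70 + 14.20 = 19.90 Ω
I = V / R_total = 120 / 19.90 = 6.030 A
Voltage across the parallel pair: V_p = I × R_p = 6.030 × 14.20 = 85.63 V
R2 sees V_p directly, so P = V_p² / R2.
P_R2 = (85.63)² / 18.0 = 407.4 W

407 W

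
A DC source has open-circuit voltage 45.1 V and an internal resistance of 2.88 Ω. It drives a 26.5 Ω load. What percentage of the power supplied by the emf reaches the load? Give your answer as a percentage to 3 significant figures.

Both r and R carry the same current, so the power split is just the resistance split: η = R/(R+r).
η = R / (R + r) = 26.5 / (26.5 + 2.88) = 0.9020

90.2 %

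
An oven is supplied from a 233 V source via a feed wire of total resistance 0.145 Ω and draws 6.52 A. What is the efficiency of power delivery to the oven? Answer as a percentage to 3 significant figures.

The feed wire carries the full 6.52 A.
P_line = I² R_line = (6.520)² × 0.145 = 6.164 W
P_source = V I = 233 × 6.520 = 1519 W; P_load = 1513 W
η = P_load / P_source = 1513 / 1519 = 0.9959

99.6 %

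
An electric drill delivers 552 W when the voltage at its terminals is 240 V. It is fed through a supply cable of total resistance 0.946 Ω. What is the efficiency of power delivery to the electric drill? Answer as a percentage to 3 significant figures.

I = P / V = 552 / 240 = 2.300 A through the supply cable.
P_line = I² R_line = (2.300)² × 0.946 = 5.004 W
P_source = P_load + P_line = 552.0 + 5.004 = 557.0 W
η = P_load / P_source = 552.0 / 557.0 = 0.9910

99.1 %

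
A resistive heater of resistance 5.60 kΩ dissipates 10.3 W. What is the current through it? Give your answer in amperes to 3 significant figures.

0.0429 A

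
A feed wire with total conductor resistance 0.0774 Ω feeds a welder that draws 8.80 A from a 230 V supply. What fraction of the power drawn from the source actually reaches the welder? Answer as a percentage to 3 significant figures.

99.7 %

The feed wire carries the full 8.80 A.
P_line = I² R_line = (8.800)² × 0.0774 = 5.994 W
P_source = V I = 230 × 8.800 = 2024 W; P_load = 2018 W
η = P_load / P_source = 2018 / 2024 = 0.9970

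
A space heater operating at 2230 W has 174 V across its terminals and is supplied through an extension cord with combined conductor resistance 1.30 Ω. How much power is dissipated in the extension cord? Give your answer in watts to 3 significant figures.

The extension cord is a series resistance carrying the load current; its dissipation is I²R_line.
I = P / V = 2230 / 174 = 12.82 A through the extension cord.
P_line = I² R_line = (12.82)² × 1.30 = 213.5 W

214 W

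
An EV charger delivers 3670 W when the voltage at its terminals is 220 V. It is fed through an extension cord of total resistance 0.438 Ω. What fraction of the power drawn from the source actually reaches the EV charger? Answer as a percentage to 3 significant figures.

96.8 %

I = P / V = 3670 / 220 = 16.68 A through the extension cord.
P_line = I² R_line = (16.68)² × 0.438 = 121.9 W
P_source = P_load + P_line = 3670 + 121.9 = 3792 W
η = P_load / P_source = 3670 / 3792 = 0.9679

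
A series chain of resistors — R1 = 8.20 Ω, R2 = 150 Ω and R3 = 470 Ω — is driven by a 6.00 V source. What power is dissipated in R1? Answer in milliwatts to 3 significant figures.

In a series string the same current flows through every resistor — find that current, then P = I²R for the one we want.
R_total = 8.20 + 150 + 470 = 628.2 Ω
I = V / R_total = 6.00 / 628.2 = 0.009551 A
P_R1 = I² × R1 = (0.009551)² × 8.20 = 0.0007480 W

0.748 mW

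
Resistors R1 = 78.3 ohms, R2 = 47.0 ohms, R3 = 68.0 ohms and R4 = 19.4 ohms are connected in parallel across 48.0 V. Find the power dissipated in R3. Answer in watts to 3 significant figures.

Every branch has 48.0 V across it, so for R3 the power is simply V²/R.
P_R3 = V² / R3 = (48.0)² / 68.0 Ω = 33.88 W

33.9 W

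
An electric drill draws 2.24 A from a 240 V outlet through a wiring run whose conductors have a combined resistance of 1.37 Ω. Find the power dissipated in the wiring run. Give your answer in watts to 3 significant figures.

Line loss is just I²R for the cable — we know both I and R_line directly.
The wiring run carries the full 2.24 A.
P_line = I² R_line = (2.240)² × 1.37 = 6.874 W

6.87 W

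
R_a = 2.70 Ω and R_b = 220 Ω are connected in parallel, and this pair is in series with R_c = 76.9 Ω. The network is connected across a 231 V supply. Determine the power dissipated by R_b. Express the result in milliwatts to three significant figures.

Collapse the R_a‖R_b pair into one equivalent R_p; then R_p and R_c form a series string.
R_p = (2.70×220)/(2.70+220) = 2.667 Ω
R_total = R_p + 76.9 = 2.667 + 76.9 = 79.57 Ω
I = V / R_total = 231 / 79.57 = 2.903 A
Voltage across the parallel pair: V_p = I × R_p = 2.903 × 2.667 = 7.744 V
R_b sits across V_p; its power is V_p²/R.
P_R_b = (7.744)² / 220 = 0.2726 W

273 mW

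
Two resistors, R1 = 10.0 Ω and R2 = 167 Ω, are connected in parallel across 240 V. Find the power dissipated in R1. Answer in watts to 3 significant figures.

R1 sits directly across the source, so P = V²/R with V = 240 V.
P_R1 = V² / R1 = (240)² / 10.0 Ω = 5760 W

5760 W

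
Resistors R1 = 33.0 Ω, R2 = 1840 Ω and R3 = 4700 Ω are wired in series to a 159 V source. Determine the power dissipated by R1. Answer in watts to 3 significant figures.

0.0193 W

In a series string the same current flows through every resistor — find that current, then P = I²R for the one we want.
R_total = 33.0 + 1840 + 4700 = 6573 Ω
I = V / R_total = 159 / 6573 = 0.02419 A
P_R1 = I² × R1 = (0.02419)² × 33.0 = 0.01931 W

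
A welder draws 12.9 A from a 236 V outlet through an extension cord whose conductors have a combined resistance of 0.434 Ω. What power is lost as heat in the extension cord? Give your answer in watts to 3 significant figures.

72.2 W

The extension cord is a series resistance carrying the load current; its dissipation is I²R_line.
The extension cord carries the full 12.9 A.
P_line = I² R_line = (12.90)² × 0.434 = 72.22 W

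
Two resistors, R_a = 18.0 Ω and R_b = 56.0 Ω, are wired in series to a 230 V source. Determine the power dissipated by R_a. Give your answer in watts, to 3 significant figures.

174 W

In a series string the same current flows through every resistor — find that current, then P = I²R for the one we want.
R_total = 18.0 + 56.0 = 74.00 Ω
I = V / R_total = 230 / 74.00 = 3.108 A
P_R_a = I² × R_a = (3.108)² × 18.0 = 173.9 W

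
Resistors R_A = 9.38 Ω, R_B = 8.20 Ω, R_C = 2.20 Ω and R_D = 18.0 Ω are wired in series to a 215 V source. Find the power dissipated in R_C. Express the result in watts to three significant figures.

In a series string the same current flows through every resistor — find that current, then P = I²R for the one we want.
R_total = 9.38 + 8.20 + 2.20 + 18.0 = 37.78 Ω
I = V / R_total = 215 / 37.78 = 5.691 A
P_R_C = I² × R_C = (5.691)² × 2.20 = 71.25 W

71.2 W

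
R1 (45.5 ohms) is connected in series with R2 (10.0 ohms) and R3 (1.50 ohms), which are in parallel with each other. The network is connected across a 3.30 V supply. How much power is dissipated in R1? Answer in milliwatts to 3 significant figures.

Replace R2 and R3 with their parallel equivalent so the circuit becomes R1 in series with R_p.
R_p = (10.0×1.50)/(10.0+1.50) = 1.304 Ω
R_total = 45.5 + 1.304 = 46.80 Ω
I = V / R_total = 3.30 / 46.80 = 0.07051 A
R1 carries the full series current, so P = I²R.
P_R1 = (0.07051)² × 45.5 = 0.2262 W

226 mW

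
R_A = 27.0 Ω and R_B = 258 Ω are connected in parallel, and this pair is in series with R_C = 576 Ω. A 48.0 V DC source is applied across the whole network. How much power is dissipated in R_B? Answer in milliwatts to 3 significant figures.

Reduce the parallel combination to a single R_p; the circuit then becomes R_p in series with the remaining resistor.
R_p = (27.0×258)/(27.0+258) = 24.44 Ω
R_total = R_p + 576 = 24.44 + 576 = 600.4 Ω
I = V / R_total = 48.0 / 600.4 = 0.07994 A
Voltage across the parallel pair: V_p = I × R_p = 0.07994 × 24.44 = 1.954 V
Use P = V²/R for R_B with V = V_p.
P_R_B = (1.954)² / 258 = 0.01480 W

14.8 mW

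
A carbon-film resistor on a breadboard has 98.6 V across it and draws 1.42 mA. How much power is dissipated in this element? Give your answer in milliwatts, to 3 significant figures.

140 mW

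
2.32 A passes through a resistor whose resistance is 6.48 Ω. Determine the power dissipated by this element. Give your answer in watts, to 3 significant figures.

The current through and the resistance of the element are both given; use P = I²R.
P = (2.320 A)² × 6.48 Ω = 34.88 W

34.9 W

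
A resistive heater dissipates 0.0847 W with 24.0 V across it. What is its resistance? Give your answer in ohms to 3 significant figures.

6800 Ω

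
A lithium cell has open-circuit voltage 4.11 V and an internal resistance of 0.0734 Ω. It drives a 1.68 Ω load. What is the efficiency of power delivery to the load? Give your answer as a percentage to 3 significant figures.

η = P_load/(P_load+P_int) = I²R/(I²R+I²r) = R/(R+r) — the I² cancels for series elements.
η = R / (R + r) = 1.68 / (1.68 + 0.0734) = 0.9581

95.8 %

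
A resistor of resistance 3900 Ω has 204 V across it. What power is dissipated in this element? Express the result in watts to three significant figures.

10.7 W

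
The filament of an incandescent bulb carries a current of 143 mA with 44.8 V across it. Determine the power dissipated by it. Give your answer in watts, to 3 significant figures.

6.41 W

With V and I both given, power follows immediately from P = V I.
P = 44.8 V × 0.1430 A = 6.406 W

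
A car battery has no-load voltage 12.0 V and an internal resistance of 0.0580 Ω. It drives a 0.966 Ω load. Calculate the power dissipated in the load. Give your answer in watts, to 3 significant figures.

133 W

Find the circuit current first, then P = I²R for the load (series elements share I).
I = ε / (r + R) = 12.0 / (0.0580 + 0.966) = 11.72 A
P_load = I² R = (11.72)² × 0.966 = 132.7 W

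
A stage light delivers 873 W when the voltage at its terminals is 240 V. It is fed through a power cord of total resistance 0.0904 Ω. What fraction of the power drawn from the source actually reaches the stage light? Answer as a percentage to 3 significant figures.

99.9 %

I = P / V = 873 / 240 = 3.638 A through the power cord.
P_line = I² R_line = (3.638)² × 0.0904 = 1.196 W
P_source = P_load + P_line = 873.0 + 1.196 = 874.2 W
η = P_load / P_source = 873.0 / 874.2 = 0.9986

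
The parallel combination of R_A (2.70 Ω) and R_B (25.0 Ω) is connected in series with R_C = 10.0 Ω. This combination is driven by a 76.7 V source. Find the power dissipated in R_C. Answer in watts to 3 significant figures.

First find R_p for the parallel pair, then treat R_p + R_C as a series loop.
R_p = (2.70×25.0)/(2.70+25.0) = 2.437 Ω
R_total = R_p + 10.0 = 2.437 + 10.0 = 12.44 Ω
I = V / R_total = 76.7 / 12.44 = 6.167 A
All the supply current flows through R_C; use P = I²R_C.
P_R_C = (6.167)² × 10.0 = 380.3 W

380 W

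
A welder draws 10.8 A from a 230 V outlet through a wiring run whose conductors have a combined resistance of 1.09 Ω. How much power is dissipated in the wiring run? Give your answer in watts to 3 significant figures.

Only the current and the line resistance are needed for the I²R loss.
The wiring run carries the full 10.8 A.
P_line = I² R_line = (10.80)² × 1.09 = 127.1 W

127 W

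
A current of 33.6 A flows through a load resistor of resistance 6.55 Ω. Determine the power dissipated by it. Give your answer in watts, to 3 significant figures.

7390 W

With I and R stated, P = I²R applies in one step.
P = (33.60 A)² × 6.55 Ω = 7395 W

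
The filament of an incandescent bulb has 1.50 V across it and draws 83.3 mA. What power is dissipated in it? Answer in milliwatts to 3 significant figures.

Since both terminal voltage and current are stated, P = V I gives the power in one step.
P = 1.50 V × 0.08330 A = 0.1250 W

125 mW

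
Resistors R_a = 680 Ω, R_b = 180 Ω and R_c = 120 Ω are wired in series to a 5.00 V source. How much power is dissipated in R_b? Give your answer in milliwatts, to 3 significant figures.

4.69 mW

Series elements share the same current, so find I first, then use P = I²R.
R_total = 680 + 180 + 120 = 980.0 Ω
I = V / R_total = 5.00 / 980.0 = 0.005102 A
P_R_b = I² × R_b = (0.005102)² × 180 = 0.004686 W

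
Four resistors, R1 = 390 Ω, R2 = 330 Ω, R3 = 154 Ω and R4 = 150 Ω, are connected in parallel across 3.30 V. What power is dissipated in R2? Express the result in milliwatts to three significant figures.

33.0 mW

R2 sits directly across the source, so P = V²/R with V = 3.30 V.
P_R2 = V² / R2 = (3.30)² / 330 Ω = 0.03300 W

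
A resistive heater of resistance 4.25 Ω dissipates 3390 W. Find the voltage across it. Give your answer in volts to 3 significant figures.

Inverting the appropriate power form: V = √(P R).
V = √(3390 × 4.25) = 120.0 V

120 V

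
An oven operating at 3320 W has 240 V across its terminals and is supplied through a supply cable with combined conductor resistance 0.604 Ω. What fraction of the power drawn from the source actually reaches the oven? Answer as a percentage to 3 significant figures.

96.6 %

I = P / V = 3320 / 240 = 13.83 A through the supply cable.
P_line = I² R_line = (13.83)² × 0.604 = 115.6 W
P_source = P_load + P_line = 3320 + 115.6 = 3436 W
η = P_load / P_source = 3320 / 3436 = 0.9664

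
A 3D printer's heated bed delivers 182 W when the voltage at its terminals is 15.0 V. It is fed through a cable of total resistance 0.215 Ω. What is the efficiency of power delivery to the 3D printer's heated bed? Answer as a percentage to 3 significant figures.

85.2 %

I = P / V = 182 / 15.0 = 12.13 A through the cable.
P_line = I² R_line = (12.13)² × 0.215 = 31.65 W
P_source = P_load + P_line = 182.0 + 31.65 = 213.7 W
η = P_load / P_source = 182.0 / 213.7 = 0.8519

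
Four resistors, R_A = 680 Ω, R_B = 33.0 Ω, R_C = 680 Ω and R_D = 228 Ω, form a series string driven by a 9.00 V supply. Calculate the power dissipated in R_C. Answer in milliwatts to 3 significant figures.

Since the resistors are in series they all carry the loop current I = V/R_total; the power in any one is I²R.
R_total = 680 + 33.0 + 680 + 228 = 1621 Ω
I = V / R_total = 9.00 / 1621 = 0.005552 A
P_R_C = I² × R_C = (0.005552)² × 680 = 0.02096 W

21.0 mW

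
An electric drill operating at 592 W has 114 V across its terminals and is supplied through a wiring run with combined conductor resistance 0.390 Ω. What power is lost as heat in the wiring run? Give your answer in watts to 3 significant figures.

10.5 W

Line loss is just I²R for the cable — we know both I and R_line directly.
I = P / V = 592 / 114 = 5.193 A through the wiring run.
P_line = I² R_line = (5.193)² × 0.390 = 10.52 W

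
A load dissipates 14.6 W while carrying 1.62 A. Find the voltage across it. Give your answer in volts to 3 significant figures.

Inverting the appropriate power form: V = P / I.
V = 14.6 / 1.620 = 9.012 V

9.01 V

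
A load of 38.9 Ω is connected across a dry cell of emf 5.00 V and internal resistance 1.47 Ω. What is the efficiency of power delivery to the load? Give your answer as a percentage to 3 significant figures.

96.4 %

Efficiency is P_load / P_total. With a series r and R sharing the same I, P = I²R for each, so η = R/(R+r).
η = R / (R + r) = 38.9 / (38.9 + 1.47) = 0.9636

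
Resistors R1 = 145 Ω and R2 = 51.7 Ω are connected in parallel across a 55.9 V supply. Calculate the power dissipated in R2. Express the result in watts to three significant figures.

60.4 W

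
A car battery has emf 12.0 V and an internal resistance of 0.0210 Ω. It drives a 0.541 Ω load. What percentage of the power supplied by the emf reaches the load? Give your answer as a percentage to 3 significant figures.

Both r and R carry the same current, so the power split is just the resistance split: η = R/(R+r).
η = R / (R + r) = 0.541 / (0.541 + 0.0210) = 0.9626

96.3 %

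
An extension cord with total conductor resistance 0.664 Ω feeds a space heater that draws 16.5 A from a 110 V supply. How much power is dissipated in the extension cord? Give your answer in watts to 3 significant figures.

181 W

The extension cord and load are in series, so the same current flows in both; the loss is I²R_line.
The extension cord carries the full 16.5 A.
P_line = I² R_line = (16.50)² × 0.664 = 180.8 W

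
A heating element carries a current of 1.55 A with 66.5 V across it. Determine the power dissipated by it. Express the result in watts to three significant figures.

V and I are known directly — P = V I, no intermediate step needed.
P = 66.5 V × 1.550 A = 103.1 W

103 W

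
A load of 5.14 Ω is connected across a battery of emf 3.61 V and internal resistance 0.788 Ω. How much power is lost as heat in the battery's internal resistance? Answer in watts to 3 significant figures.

0.292 W

The internal resistance carries the same current as the load; P_int = I²r.
I = ε / (r + R) = 3.61 / (0.788 + 5.14) = 0.6090 A
P_int = I² r = (0.6090)² × 0.788 = 0.2922 W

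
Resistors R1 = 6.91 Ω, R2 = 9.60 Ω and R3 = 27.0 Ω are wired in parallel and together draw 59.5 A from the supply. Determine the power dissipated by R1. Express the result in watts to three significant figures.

6270 W

We need the common branch voltage; get it from I_total × R_eq, then P = V²/R for the branch.
1/R_eq = 1/6.91 + 1/9.60 + 1/27.0 ⇒ R_eq = 3.497 Ω
V = I_total × R_eq = 59.50 × 3.497 = 208.1 V
P_R1 = V² / R1 = (208.1)² / 6.91 = 6267 W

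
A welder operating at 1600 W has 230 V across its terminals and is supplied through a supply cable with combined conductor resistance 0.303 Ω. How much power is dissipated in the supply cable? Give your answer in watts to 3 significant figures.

14.7 W

The supply cable is a series resistance carrying the load current; its dissipation is I²R_line.
I = P / V = 1600 / 230 = 6.957 A through the supply cable.
P_line = I² R_line = (6.957)² × 0.303 = 14.66 W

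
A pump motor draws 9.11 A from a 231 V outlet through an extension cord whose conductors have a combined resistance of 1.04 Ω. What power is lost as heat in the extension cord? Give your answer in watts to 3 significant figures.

86.3 W

The extension cord and load are in series, so the same current flows in both; the loss is I²R_line.
The extension cord carries the full 9.11 A.
P_line = I² R_line = (9.110)² × 1.04 = 86.31 W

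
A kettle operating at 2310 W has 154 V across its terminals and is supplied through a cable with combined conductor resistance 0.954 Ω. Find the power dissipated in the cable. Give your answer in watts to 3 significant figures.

215 W

The cable and load are in series, so the same current flows in both; the loss is I²R_line.
I = P / V = 2310 / 154 = 15.00 A through the cable.
P_line = I² R_line = (15.00)² × 0.954 = 214.6 W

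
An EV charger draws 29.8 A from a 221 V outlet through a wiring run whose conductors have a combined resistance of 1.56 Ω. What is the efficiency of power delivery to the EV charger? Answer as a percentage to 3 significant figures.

79.0 %

The wiring run carries the full 29.8 A.
P_line = I² R_line = (29.80)² × 1.56 = 1385 W
P_source = V I = 221 × 29.80 = 6586 W; P_load = 5200 W
η = P_load / P_source = 5200 / 6586 = 0.7896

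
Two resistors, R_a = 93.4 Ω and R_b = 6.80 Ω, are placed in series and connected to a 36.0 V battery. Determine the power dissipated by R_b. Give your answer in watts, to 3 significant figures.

Series elements share the same current, so find I first, then use P = I²R.
R_total = 93.4 + 6.80 = 100.2 Ω
I = V / R_total = 36.0 / 100.2 = 0.3593 A
P_R_b = I² × R_b = (0.3593)² × 6.80 = 0.8778 W

0.878 W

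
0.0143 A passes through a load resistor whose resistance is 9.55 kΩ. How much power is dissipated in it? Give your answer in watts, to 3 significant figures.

1.95 W

With I and R stated, P = I²R applies in one step.
P = (0.01430 A)² × 9550 Ω = 1.953 W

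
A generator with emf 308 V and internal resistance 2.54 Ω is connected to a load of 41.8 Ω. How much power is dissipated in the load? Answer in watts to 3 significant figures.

The internal resistance and the load are in series, so the same I flows through both; get I from ε/(r+R), then I²R for the load.
I = ε / (r + R) = 308 / (2.54 + 41.8) = 6.946 A
P_load = I² R = (6.946)² × 41.8 = 2017 W

2020 W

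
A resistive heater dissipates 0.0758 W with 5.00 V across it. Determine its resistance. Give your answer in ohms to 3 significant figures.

330 Ω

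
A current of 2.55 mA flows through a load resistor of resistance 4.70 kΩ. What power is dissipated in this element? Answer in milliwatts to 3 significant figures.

Current and resistance are given, so P = I²R is the direct form.
P = (0.002550 A)² × 4700 Ω = 0.03056 W

30.6 mW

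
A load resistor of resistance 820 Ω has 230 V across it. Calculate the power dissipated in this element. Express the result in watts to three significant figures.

We know the drop across the element and its resistance — P = V²/R, one step.
P = (230 V)² / 820 Ω = 64.51 W

64.5 W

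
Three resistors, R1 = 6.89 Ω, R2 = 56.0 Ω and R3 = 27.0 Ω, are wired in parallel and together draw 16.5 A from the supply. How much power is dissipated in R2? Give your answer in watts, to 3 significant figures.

122 W

The branches share the same voltage, but only the total current is given — find V from the equivalent resistance first.
1/R_eq = 1/6.89 + 1/56.0 + 1/27.0 ⇒ R_eq = 4.999 Ω
V = I_total × R_eq = 16.50 × 4.999 = 82.49 V
P_R2 = V² / R2 = (82.49)² / 56.0 = 121.5 W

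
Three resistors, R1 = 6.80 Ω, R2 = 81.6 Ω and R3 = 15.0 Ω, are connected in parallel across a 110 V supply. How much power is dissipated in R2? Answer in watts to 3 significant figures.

148 W

Every branch has 110 V across it, so for R2 the power is simply V²/R.
P_R2 = V² / R2 = (110)² / 81.6 Ω = 148.3 W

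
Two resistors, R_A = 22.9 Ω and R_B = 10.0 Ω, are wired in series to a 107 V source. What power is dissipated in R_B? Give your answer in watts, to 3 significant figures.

In a series string the same current flows through every resistor — find that current, then P = I²R for the one we want.
R_total = 22.9 + 10.0 = 32.90 Ω
I = V / R_total = 107 / 32.90 = 3.252 A
P_R_B = I² × R_B = (3.252)² × 10.0 = 105.8 W

106 W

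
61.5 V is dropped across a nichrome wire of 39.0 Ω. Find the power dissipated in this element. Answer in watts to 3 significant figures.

Voltage and resistance are given, so P = V²/R is the one-step route.
P = (61.5 V)² / 39.0 Ω = 96.98 W

97.0 W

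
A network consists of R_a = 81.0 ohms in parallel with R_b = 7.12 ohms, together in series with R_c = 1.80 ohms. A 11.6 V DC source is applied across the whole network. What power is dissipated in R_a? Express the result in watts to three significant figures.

Combine R_a and R_b into their parallel equivalent first, reducing the network to two series resistors.
R_p = (81.0×7.12)/(81.0+7.12) = 6.545 Ω
R_total = R_p + 1.80 = 6.545 + 1.80 = 8.345 Ω
I = V / R_total = 11.6 / 8.345 = 1.390 A
Voltage across the parallel pair: V_p = I × R_p = 1.390 × 6.545 = 9.098 V
Use P = V²/R for R_a with V = V_p.
P_R_a = (9.098)² / 81.0 = 1.022 W

1.02 W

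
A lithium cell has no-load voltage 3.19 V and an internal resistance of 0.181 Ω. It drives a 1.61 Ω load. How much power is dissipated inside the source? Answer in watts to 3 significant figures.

0.574 W

Internal loss is I²r, with I set by the total series resistance r+R.
I = ε / (r + R) = 3.19 / (0.181 + 1.61) = 1.781 A
P_int = I² r = (1.781)² × 0.181 = 0.5742 W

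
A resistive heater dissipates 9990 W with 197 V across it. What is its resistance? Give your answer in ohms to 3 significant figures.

3.88 Ω

Inverting the appropriate power form: R = V² / P.
R = (197)² / 9990 = 3.885 Ω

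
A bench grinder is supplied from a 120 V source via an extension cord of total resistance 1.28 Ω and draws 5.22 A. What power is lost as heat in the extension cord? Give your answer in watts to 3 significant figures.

34.9 W

The extension cord is a series resistance carrying the load current; its dissipation is I²R_line.
The extension cord carries the full 5.22 A.
P_line = I² R_line = (5.220)² × 1.28 = 34.88 W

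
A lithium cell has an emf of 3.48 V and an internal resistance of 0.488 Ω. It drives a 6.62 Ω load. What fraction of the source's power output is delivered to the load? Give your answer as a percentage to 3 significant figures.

η = P_load/(P_load+P_int) = I²R/(I²R+I²r) = R/(R+r) — the I² cancels for series elements.
η = R / (R + r) = 6.62 / (6.62 + 0.488) = 0.9313

93.1 %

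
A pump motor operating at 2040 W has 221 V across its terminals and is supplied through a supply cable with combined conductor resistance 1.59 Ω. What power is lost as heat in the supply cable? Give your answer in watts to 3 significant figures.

Only the current and the line resistance are needed for the I²R loss.
I = P / V = 2040 / 221 = 9.231 A through the supply cable.
P_line = I² R_line = (9.231)² × 1.59 = 135.5 W

135 W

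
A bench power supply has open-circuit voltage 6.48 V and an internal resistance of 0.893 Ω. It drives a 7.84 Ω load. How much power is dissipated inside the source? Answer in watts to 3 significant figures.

The internal resistance carries the same current as the load; P_int = I²r.
I = ε / (r + R) = 6.48 / (0.893 + 7.84) = 0.7420 A
P_int = I² r = (0.7420)² × 0.893 = 0.4917 W

0.492 W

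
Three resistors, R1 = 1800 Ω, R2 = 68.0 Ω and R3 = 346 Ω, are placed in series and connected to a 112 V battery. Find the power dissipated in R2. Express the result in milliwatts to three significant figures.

174 mW

Since the resistors are in series they all carry the loop current I = V/R_total; the power in any one is I²R.
R_total = 1800 + 68.0 + 346 = 2214 Ω
I = V / R_total = 112 / 2214 = 0.05059 A
P_R2 = I² × R2 = (0.05059)² × 68.0 = 0.1740 W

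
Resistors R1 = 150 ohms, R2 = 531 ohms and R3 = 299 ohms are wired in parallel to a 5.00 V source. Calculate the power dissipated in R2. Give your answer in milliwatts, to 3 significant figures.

Every branch has 5.00 V across it, so for R2 the power is simply V²/R.
P_R2 = V² / R2 = (5.00)² / 531 Ω = 0.04708 W

47.1 mW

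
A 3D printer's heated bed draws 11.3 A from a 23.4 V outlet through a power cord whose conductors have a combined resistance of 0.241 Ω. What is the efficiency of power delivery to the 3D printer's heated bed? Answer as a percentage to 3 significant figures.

88.4 %

The power cord carries the full 11.3 A.
P_line = I² R_line = (11.30)² × 0.241 = 30.77 W
P_source = V I = 23.4 × 11.30 = 264.4 W; P_load = 233.6 W
η = P_load / P_source = 233.6 / 264.4 = 0.8836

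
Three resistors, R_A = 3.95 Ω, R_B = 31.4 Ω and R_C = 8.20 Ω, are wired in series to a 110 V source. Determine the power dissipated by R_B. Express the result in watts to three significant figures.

200 W

Series elements share the same current, so find I first, then use P = I²R.
R_total = 3.95 + 31.4 + 8.20 = 43.55 Ω
I = V / R_total = 110 / 43.55 = 2.526 A
P_R_B = I² × R_B = (2.526)² × 31.4 = 200.3 W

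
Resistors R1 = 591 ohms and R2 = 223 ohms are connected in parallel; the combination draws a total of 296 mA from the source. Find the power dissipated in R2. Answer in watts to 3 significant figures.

10.3 W

Only the total current is stated, so first find the parallel equivalent to get the voltage across the combination.
1/R_eq = 1/591 + 1/223 ⇒ R_eq = 161.9 Ω
V = I_total × R_eq = 0.2960 × 161.9 = 47.92 V
P_R2 = V² / R2 = (47.92)² / 223 = 10.30 W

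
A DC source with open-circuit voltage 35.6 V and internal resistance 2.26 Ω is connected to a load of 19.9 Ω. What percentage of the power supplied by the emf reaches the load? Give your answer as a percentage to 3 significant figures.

89.8 %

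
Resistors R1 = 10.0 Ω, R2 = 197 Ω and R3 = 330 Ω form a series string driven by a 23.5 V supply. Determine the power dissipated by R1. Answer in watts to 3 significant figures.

Every series element carries the same I. Get I from the total resistance, then P = I² × R1.
R_total = 10.0 + 197 + 330 = 537.0 Ω
I = V / R_total = 23.5 / 537.0 = 0.04376 A
P_R1 = I² × R1 = (0.04376)² × 10.0 = 0.01915 W

0.0192 W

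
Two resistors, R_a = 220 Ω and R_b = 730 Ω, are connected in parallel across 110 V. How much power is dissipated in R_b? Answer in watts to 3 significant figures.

16.6 W

The supply voltage appears across each parallel branch — just use P = V²/R_b.
P_R_b = V² / R_b = (110)² / 730 Ω = 16.58 W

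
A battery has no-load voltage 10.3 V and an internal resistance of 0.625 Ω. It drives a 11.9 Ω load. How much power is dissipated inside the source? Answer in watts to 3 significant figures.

0.423 W

r is in series with the load, so it carries the full circuit current — the loss in it is I²r.
I = ε / (r + R) = 10.3 / (0.625 + 11.9) = 0.8224 A
P_int = I² r = (0.8224)² × 0.625 = 0.4227 W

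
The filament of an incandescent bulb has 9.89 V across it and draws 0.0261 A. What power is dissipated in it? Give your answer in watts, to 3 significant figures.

0.258 W

Since both terminal voltage and current are stated, P = V I gives the power in one step.
P = 9.89 V × 0.02610 A = 0.2581 W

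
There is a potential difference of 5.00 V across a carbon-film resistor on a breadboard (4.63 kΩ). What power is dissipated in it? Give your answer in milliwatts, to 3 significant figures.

Voltage and resistance are given, so P = V²/R is the one-step route.
P = (5.00 V)² / 4630 Ω = 0.005400 W

5.40 mW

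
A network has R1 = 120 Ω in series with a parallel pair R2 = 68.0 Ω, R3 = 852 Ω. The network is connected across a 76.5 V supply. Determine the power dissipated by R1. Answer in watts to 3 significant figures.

Reduce the parallel pair to R_p first; the network is then a simple series string.
R_p = (68.0×852)/(68.0+852) = 62.97 Ω
R_total = 120 + 62.97 = 183.0 Ω
I = V / R_total = 76.5 / 183.0 = 0.4181 A
The full supply current passes through R1: P = I²R.
P_R1 = (0.4181)² × 120 = 20.98 W

21.0 W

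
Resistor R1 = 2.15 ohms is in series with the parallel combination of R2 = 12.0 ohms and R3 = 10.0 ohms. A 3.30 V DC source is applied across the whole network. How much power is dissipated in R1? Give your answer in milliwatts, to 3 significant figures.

Reduce the parallel pair to R_p first; the network is then a simple series string.
R_p = (12.0×10.0)/(12.0+10.0) = 5.455 Ω
R_total = 2.15 + 5.455 = 7.605 Ω
I = V / R_total = 3.30 / 7.605 = 0.4340 A
The full supply current passes through R1: P = I²R.
P_R1 = (0.4340)² × 2.15 = 0.4049 W

405 mW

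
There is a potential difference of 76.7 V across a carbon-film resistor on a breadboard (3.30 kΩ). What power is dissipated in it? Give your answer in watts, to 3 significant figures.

1.78 W

V and R are stated; P = V²/R avoids computing the current.
P = (76.7 V)² / 3300 Ω = 1.783 W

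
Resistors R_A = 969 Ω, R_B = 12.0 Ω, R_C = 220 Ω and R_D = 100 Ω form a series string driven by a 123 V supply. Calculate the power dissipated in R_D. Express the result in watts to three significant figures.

Series elements share the same current, so find I first, then use P = I²R.
R_total = 969 + 12.0 + 220 + 100 = 1301 Ω
I = V / R_total = 123 / 1301 = 0.09454 A
P_R_D = I² × R_D = (0.09454)² × 100 = 0.8938 W

0.894 W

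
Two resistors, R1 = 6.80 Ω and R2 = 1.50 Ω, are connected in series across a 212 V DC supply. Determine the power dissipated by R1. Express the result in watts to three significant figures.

The current is common to all series resistors; compute it, then apply P = I²R for the target.
R_total = 6.80 + 1.50 = 8.300 Ω
I = V / R_total = 212 / 8.300 = 25.54 A
P_R1 = I² × R1 = (25.54)² × 6.80 = 4436 W

4440 W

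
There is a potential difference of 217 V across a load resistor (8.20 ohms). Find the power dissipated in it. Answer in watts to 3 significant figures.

5740 W

V and R are stated; P = V²/R avoids computing the current.
P = (217 V)² / 8.20 Ω = 5743 W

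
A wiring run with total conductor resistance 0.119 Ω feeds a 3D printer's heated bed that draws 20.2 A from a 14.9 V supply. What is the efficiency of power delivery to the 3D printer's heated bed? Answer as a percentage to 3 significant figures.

83.9 %

The wiring run carries the full 20.2 A.
P_line = I² R_line = (20.20)² × 0.119 = 48.56 W
P_source = V I = 14.9 × 20.20 = 301.0 W; P_load = 252.4 W
η = P_load / P_source = 252.4 / 301.0 = 0.8387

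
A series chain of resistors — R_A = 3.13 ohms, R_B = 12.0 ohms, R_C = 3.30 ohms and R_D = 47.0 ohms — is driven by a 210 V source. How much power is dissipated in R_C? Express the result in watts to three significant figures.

34.0 W

Since the resistors are in series they all carry the loop current I = V/R_total; the power in any one is I²R.
R_total = 3.13 + 12.0 + 3.30 + 47.0 = 65.43 Ω
I = V / R_total = 210 / 65.43 = 3.210 A
P_R_C = I² × R_C = (3.210)² × 3.30 = 33.99 W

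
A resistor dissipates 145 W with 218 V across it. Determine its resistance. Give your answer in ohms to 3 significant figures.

Inverting the appropriate power form: R = V² / P.
R = (218)² / 145 = 327.8 Ω

328 Ω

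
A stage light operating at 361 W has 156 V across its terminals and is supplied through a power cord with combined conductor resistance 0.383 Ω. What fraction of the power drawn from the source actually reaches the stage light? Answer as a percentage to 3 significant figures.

I = P / V = 361 / 156 = 2.314 A through the power cord.
P_line = I² R_line = (2.314)² × 0.383 = 2.051 W
P_source = P_load + P_line = 361.0 + 2.051 = 363.1 W
η = P_load / P_source = 361.0 / 363.1 = 0.9944

99.4 %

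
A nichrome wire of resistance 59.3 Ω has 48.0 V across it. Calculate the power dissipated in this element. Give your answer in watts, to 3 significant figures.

38.9 W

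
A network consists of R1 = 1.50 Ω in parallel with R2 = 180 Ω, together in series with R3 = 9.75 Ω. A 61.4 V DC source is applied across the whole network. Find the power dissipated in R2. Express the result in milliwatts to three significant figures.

367 mW

Combine R1 and R2 into their parallel equivalent first, reducing the network to two series resistors.
R_p = (1.50×180)/(1.50+180) = 1.488 Ω
R_total = R_p + 9.75 = 1.488 + 9.75 = 11.24 Ω
I = V / R_total = 61.4 / 11.24 = 5.464 A
Voltage across the parallel pair: V_p = I × R_p = 5.464 × 1.488 = 8.128 V
Use P = V²/R for R2 with V = V_p.
P_R2 = (8.128)² / 180 = 0.3670 W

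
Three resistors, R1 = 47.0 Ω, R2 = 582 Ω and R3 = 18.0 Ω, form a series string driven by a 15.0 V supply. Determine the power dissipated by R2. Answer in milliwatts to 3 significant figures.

313 mW

Series elements share the same current, so find I first, then use P = I²R.
R_total = 47.0 + 582 + 18.0 = 647.0 Ω
I = V / R_total = 15.0 / 647.0 = 0.02318 A
P_R2 = I² × R2 = (0.02318)² × 582 = 0.3128 W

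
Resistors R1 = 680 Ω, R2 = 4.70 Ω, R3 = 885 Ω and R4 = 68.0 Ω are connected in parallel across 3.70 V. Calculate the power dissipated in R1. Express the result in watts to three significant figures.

0.0201 W

R1 sits directly across the source, so P = V²/R with V = 3.70 V.
P_R1 = V² / R1 = (3.70)² / 680 Ω = 0.02013 W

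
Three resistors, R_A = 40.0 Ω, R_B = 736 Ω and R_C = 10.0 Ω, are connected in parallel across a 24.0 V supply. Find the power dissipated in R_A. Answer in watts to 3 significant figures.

14.4 W

Parallel branches share the same voltage; P = V²/R gives the branch power in one step.
P_R_A = V² / R_A = (24.0)² / 40.0 Ω = 14.40 W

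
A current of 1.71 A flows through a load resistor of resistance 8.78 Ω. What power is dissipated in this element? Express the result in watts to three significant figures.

25.7 W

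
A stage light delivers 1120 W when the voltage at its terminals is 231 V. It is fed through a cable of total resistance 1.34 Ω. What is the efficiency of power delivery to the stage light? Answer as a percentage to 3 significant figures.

I = P / V = 1120 / 231 = 4.848 A through the cable.
P_line = I² R_line = (4.848)² × 1.34 = 31.50 W
P_source = P_load + P_line = 1120 + 31.50 = 1152 W
η = P_load / P_source = 1120 / 1152 = 0.9726

97.3 %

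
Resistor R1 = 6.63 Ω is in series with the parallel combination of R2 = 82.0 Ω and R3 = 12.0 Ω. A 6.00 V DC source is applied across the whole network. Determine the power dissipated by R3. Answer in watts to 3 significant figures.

1.12 W

Collapse R2‖R3 to a single equivalent, reducing the network to two series elements.
R_p = (82.0×12.0)/(82.0+12.0) = 10.47 Ω
R_total = 6.63 + 10.47 = 17.10 Ω
I = V / R_total = 6.00 / 17.10 = 0.3509 A
Voltage across the parallel pair: V_p = I × R_p = 0.3509 × 10.47 = 3.673 V
R3 sees V_p directly, so P = V_p² / R3.
P_R3 = (3.673)² / 12.0 = 1.125 W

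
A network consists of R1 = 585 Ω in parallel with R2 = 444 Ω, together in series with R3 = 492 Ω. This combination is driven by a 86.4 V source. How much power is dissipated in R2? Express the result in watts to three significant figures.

Collapse the R1‖R2 pair into one equivalent R_p; then R_p and R3 form a series string.
R_p = (585×444)/(585+444) = 252.4 Ω
R_total = R_p + 492 = 252.4 + 492 = 744.4 Ω
I = V / R_total = 86.4 / 744.4 = 0.1161 A
Voltage across the parallel pair: V_p = I × R_p = 0.1161 × 252.4 = 29.30 V
Use P = V²/R for R2 with V = V_p.
P_R2 = (29.30)² / 444 = 1.933 W

1.93 W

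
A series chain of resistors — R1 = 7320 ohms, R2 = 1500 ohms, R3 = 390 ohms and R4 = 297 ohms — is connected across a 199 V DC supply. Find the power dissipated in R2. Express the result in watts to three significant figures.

0.657 W

In a series string the same current flows through every resistor — find that current, then P = I²R for the one we want.
R_total = 7320 + 1500 + 390 + 297 = 9507 Ω
I = V / R_total = 199 / 9507 = 0.02093 A
P_R2 = I² × R2 = (0.02093)² × 1500 = 0.6572 W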